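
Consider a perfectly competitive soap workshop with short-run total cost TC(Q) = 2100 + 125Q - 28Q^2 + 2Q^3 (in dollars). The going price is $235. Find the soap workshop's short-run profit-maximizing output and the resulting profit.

Profit = -$164 at Q = 11

AVC = 125 - 28Q + 2Q^2; min AVC = $27 at Q = 7. Since P = $235 ≥ min AVC, the firm produces.
MC = 125 - 56Q + 6Q^2. Setting P = MC and taking the root on the rising branch gives Q* = 11.
TR = 235·11 = 2585. TC = 2100 + 649 = 2749. Profit = 2585 − 2749 = -$164.
That loss of $164 beats the $2100 the firm would lose by shutting down; producing recovers $1936 of fixed cost.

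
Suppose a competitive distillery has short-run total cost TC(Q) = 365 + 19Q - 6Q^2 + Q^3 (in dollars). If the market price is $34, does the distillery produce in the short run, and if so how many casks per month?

Produce at Q = 5

From TC, MC = TC'(Q) = 19 - 12Q + 3Q^2 and AVC = VC/Q = 19 - 6Q + Q^2.
AVC hits its minimum where MC = AVC, at Q = 3, giving min AVC = 19 - 6·3 + 3^2 = $10.
P = $34 exceeds min AVC = $10, so the firm stays open.
P = MC gives -15 - 12Q + 3Q^2 = 0, with roots -1 and 5. Take the larger (rising MC): Q* = 5.
Check: AVC at Q = 5 is $14 ≤ P, so revenue covers variable cost.
Profit = P·Q − TC = 34·5 − 435 = -$265, a loss, but smaller than the $365 fixed cost the firm would lose by shutting down.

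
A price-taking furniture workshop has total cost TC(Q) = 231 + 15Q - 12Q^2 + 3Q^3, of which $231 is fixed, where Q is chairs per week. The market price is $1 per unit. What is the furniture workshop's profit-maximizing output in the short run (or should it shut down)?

Shut down

Variable cost is VC = 15Q - 12Q^2 + 3Q^3, so AVC = VC/Q = 15 - 12Q + 3Q^2 and MC = dTC/dQ = 15 - 24Q + 9Q^2.
AVC hits its minimum where MC = AVC, at Q = 2, giving min AVC = 15 - 12·2 + 3·2^2 = $3.
With P < min AVC ($1 < $3), every unit sold adds to the loss.
The firm minimizes its loss by shutting down and losing only its fixed cost of $231.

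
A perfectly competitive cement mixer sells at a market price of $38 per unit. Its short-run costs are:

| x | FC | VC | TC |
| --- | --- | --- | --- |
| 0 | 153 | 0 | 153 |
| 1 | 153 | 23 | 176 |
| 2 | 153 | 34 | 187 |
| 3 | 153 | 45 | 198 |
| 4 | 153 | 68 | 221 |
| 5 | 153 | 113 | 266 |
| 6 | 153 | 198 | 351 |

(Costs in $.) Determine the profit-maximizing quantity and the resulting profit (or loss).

x = 4; profit = -$69

Tabulate TR − TC: x=0: -153; x=1: -138; x=2: -111; x=3: -84; x=4: -69; x=5: -76; x=6: -123.
Profit is maximized at x = 4. AVC there is 68/4 = $17 ≤ P, so producing beats shutting down (which would give -$153).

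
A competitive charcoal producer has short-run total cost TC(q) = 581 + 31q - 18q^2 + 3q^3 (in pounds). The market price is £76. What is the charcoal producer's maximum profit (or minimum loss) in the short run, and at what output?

Profit = -£281 at q = 5

AVC = 31 - 18q + 3q^2; min AVC = £4 at q = 3. Since P = £76 ≥ min AVC, the firm produces.
MC = 31 - 36q + 9q^2. Setting P = MC and taking the root on the rising branch gives q* = 5.
TR = 76·5 = 380. TC = 581 + 80 = 661. Profit = 380 − 661 = -£281.
That loss of £281 beats the £581 the firm would lose by shutting down; producing recovers £300 of fixed cost.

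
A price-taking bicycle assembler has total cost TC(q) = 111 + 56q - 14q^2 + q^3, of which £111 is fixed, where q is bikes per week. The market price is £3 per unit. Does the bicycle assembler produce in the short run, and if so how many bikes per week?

Shut down

Variable cost is VC = 56q - 14q^2 + q^3, so AVC = VC/q = 56 - 14q + q^2 and MC = dTC/dq = 56 - 28q + 3q^2.
The AVC parabola has its vertex at q = 14/2 = 7, where AVC = 56 - 14·7 + 7^2 = £7.
With P < min AVC (£3 < £7), every unit sold adds to the loss.
The firm minimizes its loss by shutting down and losing only its fixed cost of £111.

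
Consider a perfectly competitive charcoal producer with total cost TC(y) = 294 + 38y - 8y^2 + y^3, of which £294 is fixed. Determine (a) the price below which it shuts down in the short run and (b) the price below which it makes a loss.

AVC = 38 - 8y + y^2; minimized at y = 4, giving min AVC = £22. That is the shutdown price.
ATC = 294/y + 38 - 8y + y^2. Setting dATC/dy = −294/y^2 − 8 + 2y = 0 gives y = 7 (since 2·7^3 − 8·7^2 = 294).
min ATC = 294/7 + 38 − 8·7 + 7^2 = £73. That is the break-even price.
Between these two prices the firm operates at a loss; above £73 it earns a profit.

Shutdown price = £22; break-even price = £73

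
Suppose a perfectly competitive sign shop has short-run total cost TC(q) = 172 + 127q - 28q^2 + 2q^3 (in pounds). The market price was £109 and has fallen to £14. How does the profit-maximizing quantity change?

AVC = 127 - 28q + 2q^2, minimized at q = 7 where min AVC = £29. MC = 127 - 56q + 6q^2.
At P = £109 ≥ min AVC, set P = MC on the rising branch: q = 9.
At P = £14 < min AVC = £29, price no longer covers variable cost at any output, so the firm shuts down: q = 0.

Output falls from 9 to 0 (the firm shuts down)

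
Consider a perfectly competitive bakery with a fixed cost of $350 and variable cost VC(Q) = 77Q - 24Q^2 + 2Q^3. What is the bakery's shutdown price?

The firm shuts down when price falls below the minimum of average variable cost. AVC = VC/Q = 77 - 24Q + 2Q^2.
At the minimum of AVC, MC = AVC. MC = 77 - 48Q + 6Q^2; setting MC = AVC gives 4Q^2 - 24Q = 0, so Q = 6. min AVC = 5.
The firm shuts down for any P below $5.

$5 per unit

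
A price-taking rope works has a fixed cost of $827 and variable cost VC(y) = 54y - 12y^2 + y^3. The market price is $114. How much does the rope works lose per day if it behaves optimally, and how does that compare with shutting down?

Profit = -$27 at y = 10

AVC = 54 - 12y + y^2 has its minimum $18 at y = 6; price $114 clears that bar, so the firm operates.
MC = 54 - 24y + 3y^2. Setting P = MC and taking the root on the rising branch gives y* = 10.
TR = 114·10 = 1140. TC = 827 + 340 = 1167. Profit = 1140 − 1167 = -$27.
That loss of $27 beats the $827 the firm would lose by shutting down; producing recovers $800 of fixed cost.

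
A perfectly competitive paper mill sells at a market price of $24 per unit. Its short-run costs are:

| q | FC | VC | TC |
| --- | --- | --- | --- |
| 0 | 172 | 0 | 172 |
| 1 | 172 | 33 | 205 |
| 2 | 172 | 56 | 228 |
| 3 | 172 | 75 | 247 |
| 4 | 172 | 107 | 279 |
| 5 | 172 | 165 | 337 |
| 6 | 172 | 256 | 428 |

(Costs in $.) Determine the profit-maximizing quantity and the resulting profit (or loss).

Tabulate TR − TC: q=0: -172; q=1: -181; q=2: -180; q=3: -175; q=4: -183; q=5: -217; q=6: -284.
Profit is highest at q = 0. Equivalently, the lowest AVC in the table is 75/3 ≈ $25 at q = 3, and P = $24 falls below it — price never covers variable cost, so the firm shuts down and loses only its fixed cost.

q = 0 (shut down); profit = -$172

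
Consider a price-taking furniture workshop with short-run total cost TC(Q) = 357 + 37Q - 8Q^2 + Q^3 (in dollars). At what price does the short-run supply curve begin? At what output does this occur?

The shutdown price is the minimum of AVC. VC = 37Q - 8Q^2 + Q^3, so AVC = 37 - 8Q + Q^2.
At the minimum of AVC, MC = AVC. MC = 37 - 16Q + 3Q^2; setting MC = AVC gives 2Q^2 - 8Q = 0, so Q = 4. min AVC = 21.
The firm shuts down for any P below $21.

$21 per unit, at Q = 4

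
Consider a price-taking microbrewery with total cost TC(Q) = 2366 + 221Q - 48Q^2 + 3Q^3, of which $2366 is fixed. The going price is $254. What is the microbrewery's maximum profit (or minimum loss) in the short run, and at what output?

AVC = 221 - 48Q + 3Q^2 has its minimum $29 at Q = 8; price $254 clears that bar, so the firm operates.
MC = 221 - 96Q + 9Q^2. Setting P = MC and taking the root on the rising branch gives Q* = 11.
TR = 254·11 = 2794. TC = 2366 + 616 = 2982. Profit = 2794 − 2982 = -$188.
That loss of $188 beats the $2366 the firm would lose by shutting down; producing recovers $2178 of fixed cost.

Profit = -$188 at Q = 11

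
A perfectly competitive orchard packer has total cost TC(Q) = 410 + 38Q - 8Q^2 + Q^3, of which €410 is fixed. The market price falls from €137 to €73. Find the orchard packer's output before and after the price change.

Output falls from 9 to 7

AVC = 38 - 8Q + Q^2, minimized at Q = 4 where min AVC = €22. MC = 38 - 16Q + 3Q^2.
With P = €137 above the shutdown price, P = MC gives Q = 9.
At P = €73 ≥ min AVC, set P = MC: Q = 7. The firm stays open but cuts output.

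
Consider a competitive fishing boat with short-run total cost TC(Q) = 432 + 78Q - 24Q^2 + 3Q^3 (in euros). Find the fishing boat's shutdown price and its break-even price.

AVC = 78 - 24Q + 3Q^2; minimized at Q = 4, giving min AVC = €30. That is the shutdown price.
ATC = 432/Q + 78 - 24Q + 3Q^2. Setting dATC/dQ = −432/Q^2 − 24 + 6Q = 0 gives Q = 6 (since 6·6^3 − 24·6^2 = 432).
min ATC = 432/6 + 78 − 24·6 + 3·6^2 = €114. That is the break-even price.
Between these two prices the firm operates at a loss; above €114 it earns a profit.

Shutdown price = €30; break-even price = €114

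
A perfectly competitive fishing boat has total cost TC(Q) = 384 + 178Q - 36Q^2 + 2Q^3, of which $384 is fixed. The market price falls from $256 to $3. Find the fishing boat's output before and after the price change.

Output falls from 13 to 0 (the firm shuts down)

MC = 178 - 72Q + 6Q^2; the shutdown threshold is min AVC = $16 (at Q = 9).
At P = $256 ≥ min AVC, set P = MC on the rising branch: Q = 13.
At P = $3 < min AVC = $16, price no longer covers variable cost at any output, so the firm shuts down: Q = 0.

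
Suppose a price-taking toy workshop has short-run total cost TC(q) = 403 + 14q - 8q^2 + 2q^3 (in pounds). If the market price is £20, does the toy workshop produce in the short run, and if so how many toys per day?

Variable cost is VC = 14q - 8q^2 + 2q^3, so AVC = VC/q = 14 - 8q + 2q^2 and MC = dTC/dq = 14 - 16q + 6q^2.
AVC hits its minimum where MC = AVC, at q = 2, giving min AVC = 14 - 8·2 + 2·2^2 = £6.
Since P = £20 ≥ min AVC = £6, price covers variable cost and the firm should produce.
Set P = MC: 20 = 14 - 16q + 6q^2 → -6 - 16q + 6q^2 = 0. The roots are q = -1/3 and q = 3; the profit-maximizing output is on the rising part of MC, so q* = 3.
Check: AVC at q = 3 is £8 ≤ P, so revenue covers variable cost.
Profit = P·q − TC = 20·3 − 427 = -£367, a loss, but smaller than the £403 fixed cost the firm would lose by shutting down.

Produce at q = 3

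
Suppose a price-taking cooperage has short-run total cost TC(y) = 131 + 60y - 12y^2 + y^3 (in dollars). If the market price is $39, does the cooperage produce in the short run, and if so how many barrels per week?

Strip out fixed cost: VC = 60y - 12y^2 + y^3. Then AVC = 60 - 12y + y^2 and MC = 60 - 24y + 3y^2.
AVC hits its minimum where MC = AVC, at y = 6, giving min AVC = 60 - 12·6 + 6^2 = $24.
Since P = $39 ≥ min AVC = $24, price covers variable cost and the firm should produce.
P = MC gives 21 - 24y + 3y^2 = 0, with roots 1 and 7. Take the larger (rising MC): y* = 7.
Check: AVC at y = 7 is $25 ≤ P, so revenue covers variable cost.
Profit = P·y − TC = 39·7 − 306 = -$33, a loss, but smaller than the $131 fixed cost the firm would lose by shutting down.

Produce at y = 7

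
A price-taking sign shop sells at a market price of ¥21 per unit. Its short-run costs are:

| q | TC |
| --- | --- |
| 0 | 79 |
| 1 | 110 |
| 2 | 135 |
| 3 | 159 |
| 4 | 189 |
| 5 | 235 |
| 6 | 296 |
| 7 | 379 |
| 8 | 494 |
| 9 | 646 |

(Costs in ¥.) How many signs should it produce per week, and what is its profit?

q = 0 (shut down); profit = -¥79

Profit at each row (π = 21q − TC): q=0: -79; q=1: -89; q=2: -93; q=3: -96; q=4: -105; q=5: -130; q=6: -170; q=7: -232; q=8: -326; q=9: -457.
Profit is highest at q = 0. Equivalently, the lowest AVC in the table is 80/3 ≈ ¥26.67 at q = 3, and P = ¥21 falls below it — price never covers variable cost, so the firm shuts down and loses only its fixed cost.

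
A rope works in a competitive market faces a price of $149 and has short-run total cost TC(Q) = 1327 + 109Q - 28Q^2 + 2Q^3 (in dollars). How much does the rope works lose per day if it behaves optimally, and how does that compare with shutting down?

Profit = -$127 at Q = 10

AVC = 109 - 28Q + 2Q^2 has its minimum $11 at Q = 7; price $149 clears that bar, so the firm operates.
MC = 109 - 56Q + 6Q^2. Setting P = MC and taking the root on the rising branch gives Q* = 10.
TR = 149·10 = 1490. TC = 1327 + 290 = 1617. Profit = 1490 − 1617 = -$127.
Shutting down would mean losing the fixed cost of $1327, so operating at a loss of $127 is better by $1200.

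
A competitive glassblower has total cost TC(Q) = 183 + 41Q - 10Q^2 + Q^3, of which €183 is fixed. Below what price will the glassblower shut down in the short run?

€16 per unit

Short-run supply begins at min AVC. From VC = 41Q - 10Q^2 + Q^3, AVC = 41 - 10Q + Q^2.
dAVC/dQ = -10 + 2Q = 0 gives Q = 5. min AVC = 41 - 10·5 + 5^2 = 16.
For P < €16 the firm produces nothing.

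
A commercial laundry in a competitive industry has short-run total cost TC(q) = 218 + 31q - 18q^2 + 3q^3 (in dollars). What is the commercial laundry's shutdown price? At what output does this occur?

Short-run supply begins at min AVC. From VC = 31q - 18q^2 + 3q^3, AVC = 31 - 18q + 3q^2.
At the minimum of AVC, MC = AVC. MC = 31 - 36q + 9q^2; setting MC = AVC gives 6q^2 - 18q = 0, so q = 3. min AVC = 4.
So the shutdown price is $4.

$4 per unit, at q = 3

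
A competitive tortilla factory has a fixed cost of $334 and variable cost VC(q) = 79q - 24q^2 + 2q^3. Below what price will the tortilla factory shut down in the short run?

The firm shuts down when price falls below the minimum of average variable cost. AVC = VC/q = 79 - 24q + 2q^2.
dAVC/dq = -24 + 4q = 0 gives q = 6. min AVC = 79 - 24·6 + 2·6^2 = 7.
For P < $7 the firm produces nothing.

$7 per unit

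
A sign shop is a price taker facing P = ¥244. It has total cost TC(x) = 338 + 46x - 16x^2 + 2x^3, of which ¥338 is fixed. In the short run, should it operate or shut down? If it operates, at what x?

Produce at x = 9

Strip out fixed cost: VC = 46x - 16x^2 + 2x^3. Then AVC = 46 - 16x + 2x^2 and MC = 46 - 32x + 6x^2.
AVC is minimized where dAVC/dx = -16 + 4x = 0, at x = 4; min AVC = 46 - 16·4 + 2·4^2 = ¥14.
Since P = ¥244 ≥ min AVC = ¥14, price covers variable cost and the firm should produce.
Solving P = MC: -198 - 32x + 6x^2 = 0 ⇒ x = -11/3 or 9. On the upward-sloping branch, x* = 9.
Check: AVC at x = 9 is ¥64 ≤ P, so revenue covers variable cost.
Profit = P·x − TC = 244·9 − 914 = ¥1282.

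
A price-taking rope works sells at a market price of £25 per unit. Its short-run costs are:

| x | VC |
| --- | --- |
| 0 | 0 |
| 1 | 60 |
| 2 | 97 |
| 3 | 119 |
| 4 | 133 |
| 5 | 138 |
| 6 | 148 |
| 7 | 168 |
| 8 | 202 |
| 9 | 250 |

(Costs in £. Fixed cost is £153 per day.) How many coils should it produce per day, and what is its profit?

Profit at each row (π = 25x − TC): x=0: -153; x=1: -188; x=2: -200; x=3: -197; x=4: -186; x=5: -166; x=6: -151; x=7: -146; x=8: -155; x=9: -178.
Profit is maximized at x = 7. AVC there is 168/7 = £24 ≤ P, so producing beats shutting down (which would give -£153).

x = 7; profit = -£146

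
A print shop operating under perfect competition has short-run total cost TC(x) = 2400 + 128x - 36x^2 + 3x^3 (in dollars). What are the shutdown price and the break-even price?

AVC = 128 - 36x + 3x^2; minimized at x = 6, giving min AVC = $20. That is the shutdown price.
ATC = 2400/x + 128 - 36x + 3x^2. Setting dATC/dx = −2400/x^2 − 36 + 6x = 0 gives x = 10 (since 6·10^3 − 36·10^2 = 2400).
min ATC = 2400/10 + 128 − 36·10 + 3·10^2 = $308. That is the break-even price.
For $20 ≤ P < $308 the firm produces at a loss; below $20 it shuts down.

Shutdown price = $20; break-even price = $308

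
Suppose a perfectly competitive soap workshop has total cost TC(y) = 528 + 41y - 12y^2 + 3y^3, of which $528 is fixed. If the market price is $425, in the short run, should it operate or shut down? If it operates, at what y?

From TC, MC = TC'(y) = 41 - 24y + 9y^2 and AVC = VC/y = 41 - 12y + 3y^2.
The AVC parabola has its vertex at y = 12/6 = 2, where AVC = 41 - 12·2 + 3·2^2 = $29.
P = $425 exceeds min AVC = $29, so the firm stays open.
Solving P = MC: -384 - 24y + 9y^2 = 0 ⇒ y = -16/3 or 8. On the upward-sloping branch, y* = 8.
Check: AVC at y = 8 is $137 ≤ P, so revenue covers variable cost.
Profit = P·y − TC = 425·8 − 1624 = $1776.

Produce at y = 8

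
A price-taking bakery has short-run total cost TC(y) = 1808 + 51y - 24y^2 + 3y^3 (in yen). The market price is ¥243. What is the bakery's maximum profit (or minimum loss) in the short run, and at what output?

AVC = 51 - 24y + 3y^2 has its minimum ¥3 at y = 4; price ¥243 clears that bar, so the firm operates.
MC = 51 - 48y + 9y^2. Setting P = MC and taking the root on the rising branch gives y* = 8.
TR = 243·8 = 1944. TC = 1808 + 408 = 2216. Profit = 1944 − 2216 = -¥272.
By producing, the firm covers all variable cost plus ¥1536 of fixed cost; shutting down would lose the full ¥1808.

Profit = -¥272 at y = 8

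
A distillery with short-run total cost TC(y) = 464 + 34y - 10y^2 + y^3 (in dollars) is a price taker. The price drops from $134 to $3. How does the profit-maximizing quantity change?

Output falls from 10 to 0 (the firm shuts down)

AVC = 34 - 10y + y^2, minimized at y = 5 where min AVC = $9. MC = 34 - 20y + 3y^2.
With P = $134 above the shutdown price, P = MC gives y = 10.
At P = $3 < min AVC = $9, price no longer covers variable cost at any output, so the firm shuts down: y = 0.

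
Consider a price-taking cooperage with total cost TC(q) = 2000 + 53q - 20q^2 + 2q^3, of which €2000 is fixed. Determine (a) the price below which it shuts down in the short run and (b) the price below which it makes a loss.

Shutdown price = €3; break-even price = €253

AVC = 53 - 20q + 2q^2; minimized at q = 5, giving min AVC = €3. That is the shutdown price.
ATC = 2000/q + 53 - 20q + 2q^2. Setting dATC/dq = −2000/q^2 − 20 + 4q = 0 gives q = 10 (since 4·10^3 − 20·10^2 = 2000).
min ATC = 2000/10 + 53 − 20·10 + 2·10^2 = €253. That is the break-even price.
Between these two prices the firm operates at a loss; above €253 it earns a profit.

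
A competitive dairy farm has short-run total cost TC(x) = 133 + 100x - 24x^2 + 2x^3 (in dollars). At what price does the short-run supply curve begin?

The firm shuts down when price falls below the minimum of average variable cost. AVC = VC/x = 100 - 24x + 2x^2.
dAVC/dx = -24 + 4x = 0 gives x = 6. min AVC = 100 - 24·6 + 2·6^2 = 28.
So the shutdown price is $28.

$28 per unit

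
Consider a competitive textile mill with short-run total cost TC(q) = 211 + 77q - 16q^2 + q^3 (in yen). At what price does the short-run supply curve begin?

¥13 per unit

Short-run supply begins at min AVC. From VC = 77q - 16q^2 + q^3, AVC = 77 - 16q + q^2.
dAVC/dq = -16 + 2q = 0 gives q = 8. min AVC = 77 - 16·8 + 8^2 = 13.
So the shutdown price is ¥13.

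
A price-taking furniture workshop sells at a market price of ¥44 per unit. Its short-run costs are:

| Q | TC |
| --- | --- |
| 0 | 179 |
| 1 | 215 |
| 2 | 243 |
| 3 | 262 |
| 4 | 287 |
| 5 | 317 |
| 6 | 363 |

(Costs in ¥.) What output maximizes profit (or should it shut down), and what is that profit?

Profit at each row (π = 44Q − TC): Q=0: -179; Q=1: -171; Q=2: -155; Q=3: -130; Q=4: -111; Q=5: -97; Q=6: -99.
Profit is maximized at Q = 5. AVC there is 138/5 = ¥27.60 ≤ P, so producing beats shutting down (which would give -¥179).

Q = 5; profit = -¥97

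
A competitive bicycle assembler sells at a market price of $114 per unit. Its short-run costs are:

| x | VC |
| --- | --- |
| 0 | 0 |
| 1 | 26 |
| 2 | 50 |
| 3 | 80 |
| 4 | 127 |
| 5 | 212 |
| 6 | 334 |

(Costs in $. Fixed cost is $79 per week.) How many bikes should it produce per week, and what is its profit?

Compute π = P·x − TC at each output: x=0: -79; x=1: 9; x=2: 99; x=3: 183; x=4: 250; x=5: 279; x=6: 271.
Profit is maximized at x = 5. AVC there is 212/5 = $42.40 ≤ P, so producing beats shutting down (which would give -$79).

x = 5; profit = $279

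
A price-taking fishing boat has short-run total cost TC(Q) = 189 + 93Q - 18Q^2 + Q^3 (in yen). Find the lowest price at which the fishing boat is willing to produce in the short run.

¥12 per unit

The firm shuts down when price falls below the minimum of average variable cost. AVC = VC/Q = 93 - 18Q + Q^2.
At the minimum of AVC, MC = AVC. MC = 93 - 36Q + 3Q^2; setting MC = AVC gives 2Q^2 - 18Q = 0, so Q = 9. min AVC = 12.
So the shutdown price is ¥12.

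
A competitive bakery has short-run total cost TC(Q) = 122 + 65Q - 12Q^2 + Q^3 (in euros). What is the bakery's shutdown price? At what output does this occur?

The shutdown price is the minimum of AVC. VC = 65Q - 12Q^2 + Q^3, so AVC = 65 - 12Q + Q^2.
dAVC/dQ = -12 + 2Q = 0 gives Q = 6. min AVC = 65 - 12·6 + 6^2 = 29.
The firm shuts down for any P below €29.

€29 per unit, at Q = 6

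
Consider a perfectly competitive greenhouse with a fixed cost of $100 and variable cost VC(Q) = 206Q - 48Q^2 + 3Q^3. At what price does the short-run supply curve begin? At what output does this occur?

The firm shuts down when price falls below the minimum of average variable cost. AVC = VC/Q = 206 - 48Q + 3Q^2.
At the minimum of AVC, MC = AVC. MC = 206 - 96Q + 9Q^2; setting MC = AVC gives 6Q^2 - 48Q = 0, so Q = 8. min AVC = 14.
The firm shuts down for any P below $14.

$14 per unit, at Q = 8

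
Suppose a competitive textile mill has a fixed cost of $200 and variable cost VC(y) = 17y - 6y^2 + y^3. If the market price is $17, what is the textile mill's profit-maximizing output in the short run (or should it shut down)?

Strip out fixed cost: VC = 17y - 6y^2 + y^3. Then AVC = 17 - 6y + y^2 and MC = 17 - 12y + 3y^2.
The AVC parabola has its vertex at y = 6/2 = 3, where AVC = 17 - 6·3 + 3^2 = $8.
Since P = $17 ≥ min AVC = $8, price covers variable cost and the firm should produce.
P = MC gives -12y + 3y^2 = 0, with roots 0 and 4. Take the larger (rising MC): y* = 4.
Check: AVC at y = 4 is $9 ≤ P, so revenue covers variable cost.
Profit = P·y − TC = 17·4 − 236 = -$168, a loss, but smaller than the $200 fixed cost the firm would lose by shutting down.

Produce at y = 4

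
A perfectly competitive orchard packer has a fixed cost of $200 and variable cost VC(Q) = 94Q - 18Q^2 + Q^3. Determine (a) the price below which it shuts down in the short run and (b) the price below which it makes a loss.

Shutdown price = min AVC. AVC = 94 - 18Q + Q^2, with vertex at Q = 9 and minimum $13.
ATC = 200/Q + 94 - 18Q + Q^2. Setting dATC/dQ = −200/Q^2 − 18 + 2Q = 0 gives Q = 10 (since 2·10^3 − 18·10^2 = 200).
min ATC = 200/10 + 94 − 18·10 + 10^2 = $34. That is the break-even price.
Between these two prices the firm operates at a loss; above $34 it earns a profit.

Shutdown price = $13; break-even price = $34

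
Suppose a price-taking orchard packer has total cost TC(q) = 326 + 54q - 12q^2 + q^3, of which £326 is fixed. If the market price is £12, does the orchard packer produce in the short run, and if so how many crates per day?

Variable cost is VC = 54q - 12q^2 + q^3, so AVC = VC/q = 54 - 12q + q^2 and MC = dTC/dq = 54 - 24q + 3q^2.
The AVC parabola has its vertex at q = 12/2 = 6, where AVC = 54 - 12·6 + 6^2 = £18.
P = £12 lies below min AVC = £18; no output level covers variable cost.
Shutting down limits the loss to fixed cost, £326.

Shut down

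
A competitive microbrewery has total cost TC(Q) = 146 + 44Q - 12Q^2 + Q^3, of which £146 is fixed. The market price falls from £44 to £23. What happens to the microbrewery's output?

Output falls from 8 to 7

MC = 44 - 24Q + 3Q^2; the shutdown threshold is min AVC = £8 (at Q = 6).
With P = £44 above the shutdown price, P = MC gives Q = 8.
At P = £23 ≥ min AVC, set P = MC: Q = 7. The firm stays open but cuts output.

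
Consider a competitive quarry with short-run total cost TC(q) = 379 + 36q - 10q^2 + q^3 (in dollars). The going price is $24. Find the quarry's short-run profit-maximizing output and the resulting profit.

Profit = -$307 at q = 6

AVC = 36 - 10q + q^2; min AVC = $11 at q = 5. Since P = $24 ≥ min AVC, the firm produces.
MC = 36 - 20q + 3q^2. Setting P = MC and taking the root on the rising branch gives q* = 6.
TR = 24·6 = 144. TC = 379 + 72 = 451. Profit = 144 − 451 = -$307.
Shutting down would mean losing the fixed cost of $379, so operating at a loss of $307 is better by $72.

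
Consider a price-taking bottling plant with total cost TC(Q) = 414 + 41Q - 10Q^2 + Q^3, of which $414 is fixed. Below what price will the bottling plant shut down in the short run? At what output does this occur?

$16 per unit, at Q = 5

The firm shuts down when price falls below the minimum of average variable cost. AVC = VC/Q = 41 - 10Q + Q^2.
At the minimum of AVC, MC = AVC. MC = 41 - 20Q + 3Q^2; setting MC = AVC gives 2Q^2 - 10Q = 0, so Q = 5. min AVC = 16.
The firm shuts down for any P below $16.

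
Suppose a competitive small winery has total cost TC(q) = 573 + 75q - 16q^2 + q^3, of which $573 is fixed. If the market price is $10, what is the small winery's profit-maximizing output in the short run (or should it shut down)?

Shut down

Variable cost is VC = 75q - 16q^2 + q^3, so AVC = VC/q = 75 - 16q + q^2 and MC = dTC/dq = 75 - 32q + 3q^2.
AVC hits its minimum where MC = AVC, at q = 8, giving min AVC = 75 - 16·8 + 8^2 = $11.
With P < min AVC ($10 < $11), every unit sold adds to the loss.
Shutting down limits the loss to fixed cost, $573.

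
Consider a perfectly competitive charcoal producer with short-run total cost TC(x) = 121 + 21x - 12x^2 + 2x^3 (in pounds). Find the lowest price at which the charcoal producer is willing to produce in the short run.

£3 per unit

Short-run supply begins at min AVC. From VC = 21x - 12x^2 + 2x^3, AVC = 21 - 12x + 2x^2.
At the minimum of AVC, MC = AVC. MC = 21 - 24x + 6x^2; setting MC = AVC gives 4x^2 - 12x = 0, so x = 3. min AVC = 3.
The firm shuts down for any P below £3.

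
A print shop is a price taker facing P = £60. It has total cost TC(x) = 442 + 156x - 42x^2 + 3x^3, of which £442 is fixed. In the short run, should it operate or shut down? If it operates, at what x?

From TC, MC = TC'(x) = 156 - 84x + 9x^2 and AVC = VC/x = 156 - 42x + 3x^2.
AVC is minimized where dAVC/dx = -42 + 6x = 0, at x = 7; min AVC = 156 - 42·7 + 3·7^2 = £9.
Since P = £60 ≥ min AVC = £9, price covers variable cost and the firm should produce.
Set P = MC: 60 = 156 - 84x + 9x^2 → 96 - 84x + 9x^2 = 0. The roots are x = 4/3 and x = 8; the profit-maximizing output is on the rising part of MC, so x* = 8.
Check: AVC at x = 8 is £12 ≤ P, so revenue covers variable cost.
Profit = P·x − TC = 60·8 − 538 = -£58, a loss, but smaller than the £442 fixed cost the firm would lose by shutting down.

Produce at x = 8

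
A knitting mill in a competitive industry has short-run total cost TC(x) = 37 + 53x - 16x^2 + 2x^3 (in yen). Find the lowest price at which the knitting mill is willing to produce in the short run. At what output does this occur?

Short-run supply begins at min AVC. From VC = 53x - 16x^2 + 2x^3, AVC = 53 - 16x + 2x^2.
At the minimum of AVC, MC = AVC. MC = 53 - 32x + 6x^2; setting MC = AVC gives 4x^2 - 16x = 0, so x = 4. min AVC = 21.
The firm shuts down for any P below ¥21.

¥21 per unit, at x = 4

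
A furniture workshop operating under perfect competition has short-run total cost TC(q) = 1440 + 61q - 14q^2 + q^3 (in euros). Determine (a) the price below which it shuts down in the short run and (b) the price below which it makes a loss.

Shutdown price = €12; break-even price = €157

AVC = 61 - 14q + q^2; minimized at q = 7, giving min AVC = €12. That is the shutdown price.
ATC = 1440/q + 61 - 14q + q^2. Setting dATC/dq = −1440/q^2 − 14 + 2q = 0 gives q = 12 (since 2·12^3 − 14·12^2 = 1440).
min ATC = 1440/12 + 61 − 14·12 + 12^2 = €157. That is the break-even price.
Between these two prices the firm operates at a loss; above €157 it earns a profit.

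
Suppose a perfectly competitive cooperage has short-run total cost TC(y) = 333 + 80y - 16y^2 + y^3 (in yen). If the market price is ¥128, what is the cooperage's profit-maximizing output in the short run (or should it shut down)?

From TC, MC = TC'(y) = 80 - 32y + 3y^2 and AVC = VC/y = 80 - 16y + y^2.
AVC is minimized where dAVC/dy = -16 + 2y = 0, at y = 8; min AVC = 80 - 16·8 + 8^2 = ¥16.
P = ¥128 exceeds min AVC = ¥16, so the firm stays open.
Solving P = MC: -48 - 32y + 3y^2 = 0 ⇒ y = -4/3 or 12. On the upward-sloping branch, y* = 12.
Check: AVC at y = 12 is ¥32 ≤ P, so revenue covers variable cost.
Profit = P·y − TC = 128·12 − 717 = ¥819.

Produce at y = 12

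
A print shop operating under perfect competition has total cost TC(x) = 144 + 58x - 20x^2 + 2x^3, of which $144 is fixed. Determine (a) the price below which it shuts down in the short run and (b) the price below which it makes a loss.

Shutdown price = $8; break-even price = $34

Shutdown price = min AVC. AVC = 58 - 20x + 2x^2, with vertex at x = 5 and minimum $8.
ATC = 144/x + 58 - 20x + 2x^2. Setting dATC/dx = −144/x^2 − 20 + 4x = 0 gives x = 6 (since 4·6^3 − 20·6^2 = 144).
min ATC = 144/6 + 58 − 20·6 + 2·6^2 = $34. That is the break-even price.
For $8 ≤ P < $34 the firm produces at a loss; below $8 it shuts down.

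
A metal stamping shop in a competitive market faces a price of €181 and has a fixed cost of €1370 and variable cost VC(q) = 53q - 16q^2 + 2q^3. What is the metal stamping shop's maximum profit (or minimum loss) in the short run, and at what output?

Profit = -€346 at q = 8

AVC = 53 - 16q + 2q^2 has its minimum €21 at q = 4; price €181 clears that bar, so the firm operates.
MC = 53 - 32q + 6q^2. Setting P = MC and taking the root on the rising branch gives q* = 8.
TR = 181·8 = 1448. TC = 1370 + 424 = 1794. Profit = 1448 − 1794 = -€346.
That loss of €346 beats the €1370 the firm would lose by shutting down; producing recovers €1024 of fixed cost.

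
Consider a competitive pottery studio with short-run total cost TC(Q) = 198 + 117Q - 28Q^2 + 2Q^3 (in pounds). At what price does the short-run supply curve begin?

The shutdown price is the minimum of AVC. VC = 117Q - 28Q^2 + 2Q^3, so AVC = 117 - 28Q + 2Q^2.
At the minimum of AVC, MC = AVC. MC = 117 - 56Q + 6Q^2; setting MC = AVC gives 4Q^2 - 28Q = 0, so Q = 7. min AVC = 19.
So the shutdown price is £19.

£19 per unit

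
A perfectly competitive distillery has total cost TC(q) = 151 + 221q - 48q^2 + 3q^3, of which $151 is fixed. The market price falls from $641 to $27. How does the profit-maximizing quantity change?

Output falls from 14 to 0 (the firm shuts down)

MC = 221 - 96q + 9q^2; the shutdown threshold is min AVC = $29 (at q = 8).
At P = $641 ≥ min AVC, set P = MC on the rising branch: q = 14.
At P = $27 < min AVC = $29, price no longer covers variable cost at any output, so the firm shuts down: q = 0.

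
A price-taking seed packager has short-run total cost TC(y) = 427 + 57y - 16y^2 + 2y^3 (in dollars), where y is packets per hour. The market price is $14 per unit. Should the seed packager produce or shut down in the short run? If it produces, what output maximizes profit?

Shut down

Variable cost is VC = 57y - 16y^2 + 2y^3, so AVC = VC/y = 57 - 16y + 2y^2 and MC = dTC/dy = 57 - 32y + 6y^2.
AVC hits its minimum where MC = AVC, at y = 4, giving min AVC = 57 - 16·4 + 2·4^2 = $25.
P = $14 lies below min AVC = $25; no output level covers variable cost.
The firm minimizes its loss by shutting down and losing only its fixed cost of $427.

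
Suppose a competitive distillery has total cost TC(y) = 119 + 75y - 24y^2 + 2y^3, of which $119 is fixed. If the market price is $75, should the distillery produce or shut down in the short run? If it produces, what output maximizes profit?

Produce at y = 8

Variable cost is VC = 75y - 24y^2 + 2y^3, so AVC = VC/y = 75 - 24y + 2y^2 and MC = dTC/dy = 75 - 48y + 6y^2.
AVC hits its minimum where MC = AVC, at y = 6, giving min AVC = 75 - 24·6 + 2·6^2 = $3.
Because $75 ≥ $3, revenue can cover variable cost; the firm operates.
Solving P = MC: -48y + 6y^2 = 0 ⇒ y = 0 or 8. On the upward-sloping branch, y* = 8.
Check: AVC at y = 8 is $11 ≤ P, so revenue covers variable cost.
Profit = P·y − TC = 75·8 − 207 = $393.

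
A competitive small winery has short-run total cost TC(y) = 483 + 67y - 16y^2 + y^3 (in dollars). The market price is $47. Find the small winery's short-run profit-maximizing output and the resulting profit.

Profit = -$83 at y = 10

AVC = 67 - 16y + y^2 has its minimum $3 at y = 8; price $47 clears that bar, so the firm operates.
With MC = 67 - 32y + 3y^2, P = MC on the upward-sloping part at y* = 10.
TR = 47·10 = 470. TC = 483 + 70 = 553. Profit = 470 − 553 = -$83.
Shutting down would mean losing the fixed cost of $483, so operating at a loss of $83 is better by $400.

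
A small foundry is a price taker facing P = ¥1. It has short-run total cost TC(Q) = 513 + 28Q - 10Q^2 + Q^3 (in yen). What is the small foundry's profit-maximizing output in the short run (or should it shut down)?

Strip out fixed cost: VC = 28Q - 10Q^2 + Q^3. Then AVC = 28 - 10Q + Q^2 and MC = 28 - 20Q + 3Q^2.
The AVC parabola has its vertex at Q = 10/2 = 5, where AVC = 28 - 10·5 + 5^2 = ¥3.
Since P = ¥1 < min AVC = ¥3, price fails to cover variable cost at any output.
Shutting down limits the loss to fixed cost, ¥513.

Shut down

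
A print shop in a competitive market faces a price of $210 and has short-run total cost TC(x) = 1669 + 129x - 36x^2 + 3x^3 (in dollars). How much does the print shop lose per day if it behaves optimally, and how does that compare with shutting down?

Profit = -$211 at x = 9

AVC = 129 - 36x + 3x^2 has its minimum $21 at x = 6; price $210 clears that bar, so the firm operates.
With MC = 129 - 72x + 9x^2, P = MC on the upward-sloping part at x* = 9.
TR = 210·9 = 1890. TC = 1669 + 432 = 2101. Profit = 1890 − 2101 = -$211.
By producing, the firm covers all variable cost plus $1458 of fixed cost; shutting down would lose the full $1669.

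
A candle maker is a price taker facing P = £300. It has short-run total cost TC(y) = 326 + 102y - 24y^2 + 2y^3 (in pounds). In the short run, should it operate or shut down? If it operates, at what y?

Variable cost is VC = 102y - 24y^2 + 2y^3, so AVC = VC/y = 102 - 24y + 2y^2 and MC = dTC/dy = 102 - 48y + 6y^2.
AVC hits its minimum where MC = AVC, at y = 6, giving min AVC = 102 - 24·6 + 2·6^2 = £30.
P = £300 exceeds min AVC = £30, so the firm stays open.
Solving P = MC: -198 - 48y + 6y^2 = 0 ⇒ y = -3 or 11. On the upward-sloping branch, y* = 11.
Check: AVC at y = 11 is £80 ≤ P, so revenue covers variable cost.
Profit = P·y − TC = 300·11 − 1206 = £2094.

Produce at y = 11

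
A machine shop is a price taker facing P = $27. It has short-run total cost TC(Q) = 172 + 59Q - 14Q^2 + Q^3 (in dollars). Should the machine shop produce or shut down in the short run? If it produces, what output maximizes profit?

Produce at Q = 8

Strip out fixed cost: VC = 59Q - 14Q^2 + Q^3. Then AVC = 59 - 14Q + Q^2 and MC = 59 - 28Q + 3Q^2.
The AVC parabola has its vertex at Q = 14/2 = 7, where AVC = 59 - 14·7 + 7^2 = $10.
P = $27 exceeds min AVC = $10, so the firm stays open.
Solving P = MC: 32 - 28Q + 3Q^2 = 0 ⇒ Q = 4/3 or 8. On the upward-sloping branch, Q* = 8.
Check: AVC at Q = 8 is $11 ≤ P, so revenue covers variable cost.
Profit = P·Q − TC = 27·8 − 260 = -$44, a loss, but smaller than the $172 fixed cost the firm would lose by shutting down.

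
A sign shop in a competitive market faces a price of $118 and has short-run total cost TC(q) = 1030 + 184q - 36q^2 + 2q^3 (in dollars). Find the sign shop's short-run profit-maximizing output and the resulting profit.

AVC = 184 - 36q + 2q^2; min AVC = $22 at q = 9. Since P = $118 ≥ min AVC, the firm produces.
MC = 184 - 72q + 6q^2. Setting P = MC and taking the root on the rising branch gives q* = 11.
TR = 118·11 = 1298. TC = 1030 + 330 = 1360. Profit = 1298 − 1360 = -$62.
Shutting down would mean losing the fixed cost of $1030, so operating at a loss of $62 is better by $968.

Profit = -$62 at q = 11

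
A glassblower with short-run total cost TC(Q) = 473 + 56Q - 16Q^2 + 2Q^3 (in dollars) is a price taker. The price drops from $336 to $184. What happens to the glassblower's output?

AVC = 56 - 16Q + 2Q^2, minimized at Q = 4 where min AVC = $24. MC = 56 - 32Q + 6Q^2.
With P = $336 above the shutdown price, P = MC gives Q = 10.
At P = $184 ≥ min AVC, set P = MC: Q = 8. The firm stays open but cuts output.

Output falls from 10 to 8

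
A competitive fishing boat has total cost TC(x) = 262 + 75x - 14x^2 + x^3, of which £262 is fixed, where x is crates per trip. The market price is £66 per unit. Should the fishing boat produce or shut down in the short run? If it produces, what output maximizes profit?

Strip out fixed cost: VC = 75x - 14x^2 + x^3. Then AVC = 75 - 14x + x^2 and MC = 75 - 28x + 3x^2.
The AVC parabola has its vertex at x = 14/2 = 7, where AVC = 75 - 14·7 + 7^2 = £26.
P = £66 exceeds min AVC = £26, so the firm stays open.
P = MC gives 9 - 28x + 3x^2 = 0, with roots 1/3 and 9. Take the larger (rising MC): x* = 9.
Check: AVC at x = 9 is £30 ≤ P, so revenue covers variable cost.
Profit = P·x − TC = 66·9 − 532 = £62.

Produce at x = 9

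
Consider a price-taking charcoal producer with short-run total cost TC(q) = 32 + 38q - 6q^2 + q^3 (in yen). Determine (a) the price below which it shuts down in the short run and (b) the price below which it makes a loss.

Shutdown price = ¥29; break-even price = ¥38

Shutdown price = min AVC. AVC = 38 - 6q + q^2, with vertex at q = 3 and minimum ¥29.
ATC = 32/q + 38 - 6q + q^2. Setting dATC/dq = −32/q^2 − 6 + 2q = 0 gives q = 4 (since 2·4^3 − 6·4^2 = 32).
min ATC = 32/4 + 38 − 6·4 + 4^2 = ¥38. That is the break-even price.
For ¥29 ≤ P < ¥38 the firm produces at a loss; below ¥29 it shuts down.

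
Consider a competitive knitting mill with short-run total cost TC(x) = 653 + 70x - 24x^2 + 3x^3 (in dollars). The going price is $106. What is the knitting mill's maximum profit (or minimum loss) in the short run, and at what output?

Profit = -$221 at x = 6

AVC = 70 - 24x + 3x^2; min AVC = $22 at x = 4. Since P = $106 ≥ min AVC, the firm produces.
With MC = 70 - 48x + 9x^2, P = MC on the upward-sloping part at x* = 6.
TR = 106·6 = 636. TC = 653 + 204 = 857. Profit = 636 − 857 = -$221.
Shutting down would mean losing the fixed cost of $653, so operating at a loss of $221 is better by $432.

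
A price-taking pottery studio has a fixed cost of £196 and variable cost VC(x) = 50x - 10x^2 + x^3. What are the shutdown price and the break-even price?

Shutdown price = £25; break-even price = £57

AVC = 50 - 10x + x^2; minimized at x = 5, giving min AVC = £25. That is the shutdown price.
ATC = 196/x + 50 - 10x + x^2. Setting dATC/dx = −196/x^2 − 10 + 2x = 0 gives x = 7 (since 2·7^3 − 10·7^2 = 196).
min ATC = 196/7 + 50 − 10·7 + 7^2 = £57. That is the break-even price.
Between these two prices the firm operates at a loss; above £57 it earns a profit.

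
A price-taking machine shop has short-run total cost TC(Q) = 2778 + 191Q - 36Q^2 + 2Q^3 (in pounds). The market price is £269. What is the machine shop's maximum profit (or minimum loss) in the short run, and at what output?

AVC = 191 - 36Q + 2Q^2; min AVC = £29 at Q = 9. Since P = £269 ≥ min AVC, the firm produces.
MC = 191 - 72Q + 6Q^2. Setting P = MC and taking the root on the rising branch gives Q* = 13.
TR = 269·13 = 3497. TC = 2778 + 793 = 3571. Profit = 3497 − 3571 = -£74.
That loss of £74 beats the £2778 the firm would lose by shutting down; producing recovers £2704 of fixed cost.

Profit = -£74 at Q = 13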